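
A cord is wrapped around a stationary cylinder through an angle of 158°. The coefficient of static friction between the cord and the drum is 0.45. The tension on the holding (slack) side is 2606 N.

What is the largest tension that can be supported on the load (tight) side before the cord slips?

At impending slip the capstan equation gives T₂/T₁ = e^{μβ} with β in radians.
β = 158° × π/180 = 2.758 rad.
e^{μβ} = e^{0.45×2.758} = 3.459.
T₂ = T₁ · e^{μβ} = 2606 × 3.459 = 9010 N.

T_max ≈ 9010 N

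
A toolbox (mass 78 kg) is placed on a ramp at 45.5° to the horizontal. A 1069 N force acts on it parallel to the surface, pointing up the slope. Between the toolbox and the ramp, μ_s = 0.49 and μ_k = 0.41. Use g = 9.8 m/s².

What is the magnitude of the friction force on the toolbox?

Perpendicular to the surface, N = m g cos θ = 78·9.8·cos 45.5° = 535.8 N.
The friction needed for equilibrium is m g sin θ − P = 545.2 − 1069 = -523.8 N, measured positive up-slope.
The static-friction ceiling is μ_s N = 0.49 × 535.8 = 262.5 N.
Since |-523.8| > 262.5 N, static friction cannot hold it; the toolbox slides up the incline and kinetic friction applies: f = μ_k N = 0.41 × 535.8 = 220 N.

f ≈ 220 N (down the incline)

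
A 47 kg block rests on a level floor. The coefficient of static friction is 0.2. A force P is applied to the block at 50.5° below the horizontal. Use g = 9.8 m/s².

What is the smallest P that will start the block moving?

N = m g + P sin α (the push presses the block into the level floor).
At impending slip, P cos α = μ_s N = μ_s (m g + P sin α).
Solving: P (cos α − μ_s sin α) = μ_s m g → P = 0.2×461/(cos 50.5° − 0.2 sin 50.5°) = 92.1/0.4818 = 191 N.

P ≈ 191 N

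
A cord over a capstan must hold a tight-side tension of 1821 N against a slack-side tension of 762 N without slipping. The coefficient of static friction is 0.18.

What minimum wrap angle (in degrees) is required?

β_min ≈ 277°

T₂/T₁ = e^{μβ} → β = ln(T₂/T₁)/μ.
β = ln(1821/762)/0.18 = 0.8712/0.18 = 4.84 rad.
In degrees: β = 4.84 × 180/π = 277°.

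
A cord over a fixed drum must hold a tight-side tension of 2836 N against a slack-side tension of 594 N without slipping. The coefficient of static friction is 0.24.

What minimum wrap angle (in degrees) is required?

T₂/T₁ = e^{μβ} → β = ln(T₂/T₁)/μ.
β = ln(2836/594)/0.24 = 1.563/0.24 = 6.514 rad.
In degrees: β = 6.514 × 180/π = 373°.

β_min ≈ 373°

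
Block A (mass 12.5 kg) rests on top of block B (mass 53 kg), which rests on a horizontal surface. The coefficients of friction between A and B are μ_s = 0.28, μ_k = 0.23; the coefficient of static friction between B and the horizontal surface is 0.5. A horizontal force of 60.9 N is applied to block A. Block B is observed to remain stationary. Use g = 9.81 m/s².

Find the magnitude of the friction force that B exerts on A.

f ≈ 28.2 N

Normal force at the A–B interface: N₁ = m_A g = 122.6 N.
Maximum static friction on A from B: μ_s N₁ = 0.28×122.6 = 34.34 N.
P = 60.9 N exceeds that limit, so A slips over B and the interface friction becomes kinetic: f₁ = μ_k N₁ = 0.23×122.6 = 28.2 N.
By Newton's third law B feels 28.2 N forward from A. With B stationary, the floor's static friction on B balances it: f₂ = 28.2 N (well within μ_s(m_A+m_B)g = 321.3 N).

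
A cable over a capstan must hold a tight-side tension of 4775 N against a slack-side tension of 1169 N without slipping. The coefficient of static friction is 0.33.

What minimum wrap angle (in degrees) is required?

T₂/T₁ = e^{μβ} → β = ln(T₂/T₁)/μ.
β = ln(4775/1169)/0.33 = 1.407/0.33 = 4.264 rad.
In degrees: β = 4.264 × 180/π = 244°.

β_min ≈ 244°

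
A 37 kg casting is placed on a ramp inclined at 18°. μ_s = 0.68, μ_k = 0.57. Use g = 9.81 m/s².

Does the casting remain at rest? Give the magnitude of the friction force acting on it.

f ≈ 112 N

N = m g cos θ = 345 N.
Down-slope weight component: m g sin θ = 112 N.
μ_s N = 235 N.
112 ≤ 235 N, so it stays put; friction = 112 N.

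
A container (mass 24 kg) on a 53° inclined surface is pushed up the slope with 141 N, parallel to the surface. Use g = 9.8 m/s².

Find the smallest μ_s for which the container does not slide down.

N = m g cos θ = 141.5 N.
Friction must make up the shortfall along the incline: f = m g sin θ − P = 187.8 − 141 = 46.84 N.
At the threshold f = μ_s N, so μ_s,min = 46.84/141.5 = 0.331.

μ_s,min ≈ 0.331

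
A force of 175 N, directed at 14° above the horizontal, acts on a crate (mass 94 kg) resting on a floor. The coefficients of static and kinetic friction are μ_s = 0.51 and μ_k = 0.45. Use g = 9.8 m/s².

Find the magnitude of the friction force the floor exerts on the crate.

f ≈ 170 N

N = m g − P sin α = 921.2 − 175×sin 14° = 878.9 N.
Horizontally, friction must balance P cos α = 169.8 N.
The static-friction limit is μ_s N = 448.2 N.
169.8 ≤ 448.2 N → static; friction equals the required 170 N.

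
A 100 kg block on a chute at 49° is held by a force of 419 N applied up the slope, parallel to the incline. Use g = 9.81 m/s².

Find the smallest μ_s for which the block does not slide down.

μ_s,min ≈ 0.499

N = m g cos θ = 643.6 N.
Friction must make up the shortfall along the incline: f = m g sin θ − P = 740.4 − 419 = 321.4 N.
At the threshold f = μ_s N, so μ_s,min = 321.4/643.6 = 0.499.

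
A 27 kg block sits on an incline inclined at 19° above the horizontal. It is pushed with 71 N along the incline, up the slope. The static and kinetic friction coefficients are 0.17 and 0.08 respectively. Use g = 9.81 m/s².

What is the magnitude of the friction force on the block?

Normal force: N = m g cos θ = 27 × 9.81 × cos 19° = 250.4 N.
For equilibrium along the incline the friction force must supply f = m g sin θ − P = 86.23 − 71 = 15.23 N (positive meaning up-slope).
Static friction can supply at most μ_s N = 42.57 N.
Since |15.23| ≤ 42.57 N, static friction is sufficient; f equals the required value, not μ_s N.

f ≈ 15.2 N (up the incline)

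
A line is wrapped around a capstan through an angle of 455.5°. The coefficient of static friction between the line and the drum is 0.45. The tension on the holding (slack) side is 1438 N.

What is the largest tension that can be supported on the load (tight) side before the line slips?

T_max ≈ 51500 N

At impending slip the capstan equation gives T₂/T₁ = e^{μβ} with β in radians.
β = 455.5° × π/180 = 7.95 rad.
e^{μβ} = e^{0.45×7.95} = 35.78.
T₂ = T₁ · e^{μβ} = 1438 × 35.78 = 51500 N.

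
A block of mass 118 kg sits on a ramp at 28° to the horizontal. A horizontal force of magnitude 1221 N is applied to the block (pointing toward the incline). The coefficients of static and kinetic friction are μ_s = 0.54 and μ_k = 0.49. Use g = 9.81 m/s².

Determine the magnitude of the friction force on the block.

The horizontal push has a component P sin θ into the surface, so N = m g cos θ + P sin θ = 1022 + 573.2 = 1595 N.
Along the incline, the net driving force (taking up-slope positive) is P cos θ − m g sin θ = 1078 − 543.5 = 534.6 N, so equilibrium requires friction f = -534.6 N (down-slope).
The limit of static friction is μ_s N = 861.5 N.
Since 534.6 N is within the 861.5 N limit, the block stays put and friction is exactly 535 N.

f ≈ 535 N (down the incline)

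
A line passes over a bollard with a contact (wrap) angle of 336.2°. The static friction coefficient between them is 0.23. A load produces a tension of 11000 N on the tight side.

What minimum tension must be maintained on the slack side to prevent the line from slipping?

Capstan equation at impending slip: T_tight/T_slack = e^{μβ}.
β = 336.2° = 5.868 rad; e^{μβ} = e^{0.23×5.868} = 3.856.
T_slack = T_tight / e^{μβ} = 11000 / 3.856 = 2850 N.

T_min ≈ 2850 N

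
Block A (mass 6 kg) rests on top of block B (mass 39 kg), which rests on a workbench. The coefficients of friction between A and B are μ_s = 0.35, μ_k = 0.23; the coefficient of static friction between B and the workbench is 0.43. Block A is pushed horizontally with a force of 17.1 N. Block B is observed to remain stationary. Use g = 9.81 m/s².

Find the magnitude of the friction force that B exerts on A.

Normal force at the A–B interface: N₁ = m_A g = 58.86 N.
So the A–B interface can sustain at most μ_s N₁ = 20.6 N of static friction.
Since P = 17.1 N ≤ 20.6 N, A does not slip on B; friction on A equals P = 17.1 N.
By Newton's third law B feels 17.1 N forward from A. With B stationary, the floor's static friction on B balances it: f₂ = 17.1 N (well within μ_s(m_A+m_B)g = 189.8 N).

f ≈ 17.1 N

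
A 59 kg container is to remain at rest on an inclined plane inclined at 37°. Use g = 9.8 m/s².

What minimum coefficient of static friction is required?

μ_s,min ≈ 0.754

At the slip threshold m g sin θ = μ_s m g cos θ, so μ_s,min = tan θ.
μ_s,min = tan 37° = 0.754.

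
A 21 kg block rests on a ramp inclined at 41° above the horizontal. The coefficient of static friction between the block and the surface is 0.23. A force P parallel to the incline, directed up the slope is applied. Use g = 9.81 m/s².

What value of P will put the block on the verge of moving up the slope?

At impending motion up the slope, friction acts down-slope at its limit: f = μ_s N.
P is parallel to the surface, so N = m g cos θ = 155 N.
Along the incline: P = m g sin θ + μ_s N = 135 + 0.23×155 = 171 N.

P ≈ 171 N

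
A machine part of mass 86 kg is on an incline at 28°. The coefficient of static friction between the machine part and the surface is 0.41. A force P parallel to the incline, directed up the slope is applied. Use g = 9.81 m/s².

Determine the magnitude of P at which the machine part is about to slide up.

P ≈ 701 N

At impending motion up the slope, friction acts down-slope at its limit: f = μ_s N.
P is parallel to the surface, so N = m g cos θ = 745 N.
Along the incline: P = m g sin θ + μ_s N = 396 + 0.41×745 = 701 N.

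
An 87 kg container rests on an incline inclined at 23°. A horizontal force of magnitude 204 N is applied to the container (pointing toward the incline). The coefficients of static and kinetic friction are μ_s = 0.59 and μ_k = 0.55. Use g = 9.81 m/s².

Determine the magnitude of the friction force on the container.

The horizontal push has a component P sin θ into the surface, so N = m g cos θ + P sin θ = 785.6 + 79.71 = 865.3 N.
Parallel to the incline: P cos θ − m g sin θ = 187.8 − 333.5 = -145.7 N; the friction needed to balance this is 145.7 N acting up the slope.
Maximum static friction: μ_s N = 0.59 × 865.3 = 510.5 N.
|f_req| = 145.7 ≤ 510.5 N → the container is in equilibrium; friction equals the required value.

f ≈ 146 N (up the incline)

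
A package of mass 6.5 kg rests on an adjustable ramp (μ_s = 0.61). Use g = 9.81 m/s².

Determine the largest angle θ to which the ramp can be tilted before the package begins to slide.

θ_max ≈ 31.4°

At the slip threshold, m g sin θ = μ_s · m g cos θ, so tan θ = μ_s.
θ_max = arctan(0.61) = 31.4°.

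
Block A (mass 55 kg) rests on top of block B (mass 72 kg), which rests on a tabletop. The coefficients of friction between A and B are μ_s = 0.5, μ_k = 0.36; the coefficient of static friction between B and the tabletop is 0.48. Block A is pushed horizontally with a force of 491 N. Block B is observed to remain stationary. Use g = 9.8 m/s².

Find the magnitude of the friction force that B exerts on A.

f ≈ 194 N

Normal force at the A–B interface: N₁ = m_A g = 539 N.
So the A–B interface can sustain at most μ_s N₁ = 269.5 N of static friction.
Since P = 491 N > 269.5 N, A slides on B; the A–B friction is kinetic: f₁ = μ_k N₁ = 0.36×539 = 194 N.
B experiences an equal 194 N forward from A (third law). B is in equilibrium, so the floor supplies f₂ = 194 N of static friction (limit μ_s(m_A+m_B)g = 597.4 N, not exceeded).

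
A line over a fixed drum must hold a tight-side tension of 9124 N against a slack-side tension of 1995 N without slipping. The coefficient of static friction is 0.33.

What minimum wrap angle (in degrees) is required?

β_min ≈ 264°

T₂/T₁ = e^{μβ} → β = ln(T₂/T₁)/μ.
β = ln(9124/1995)/0.33 = 1.52/0.33 = 4.607 rad.
In degrees: β = 4.607 × 180/π = 264°.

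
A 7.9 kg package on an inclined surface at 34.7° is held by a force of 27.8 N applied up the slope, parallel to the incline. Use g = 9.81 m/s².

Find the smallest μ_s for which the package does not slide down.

μ_s,min ≈ 0.256

N = m g cos θ = 63.72 N.
Friction must make up the shortfall along the incline: f = m g sin θ − P = 44.12 − 27.8 = 16.32 N.
At the threshold f = μ_s N, so μ_s,min = 16.32/63.72 = 0.256.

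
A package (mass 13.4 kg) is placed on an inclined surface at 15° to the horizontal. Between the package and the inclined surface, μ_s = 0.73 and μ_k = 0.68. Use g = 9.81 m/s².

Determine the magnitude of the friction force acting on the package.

f ≈ 34 N (up the incline)

Normal force: N = m g cos θ = 13.4 × 9.81 × cos 15° = 127 N.
For equilibrium along the incline, friction must balance the weight component: f = m g sin θ = 34.02 N up the slope.
The static-friction ceiling is μ_s N = 0.73 × 127 = 92.69 N.
Since |34.02| ≤ 92.69 N, static friction is sufficient; f equals the required value, not μ_s N.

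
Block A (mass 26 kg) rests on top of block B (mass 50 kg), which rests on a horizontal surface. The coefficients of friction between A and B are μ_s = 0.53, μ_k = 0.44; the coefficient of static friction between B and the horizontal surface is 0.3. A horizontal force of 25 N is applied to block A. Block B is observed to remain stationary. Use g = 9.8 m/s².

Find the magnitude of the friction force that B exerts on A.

f ≈ 25 N

The normal force B exerts on A is simply A's weight, N₁ = 254.8 N.
Maximum static friction on A from B: μ_s N₁ = 0.53×254.8 = 135 N.
Since P = 25 N ≤ 135 N, A does not slip on B; friction on A equals P = 25 N.
B experiences an equal 25 N forward from A (third law). B is in equilibrium, so the floor supplies f₂ = 25 N of static friction (limit μ_s(m_A+m_B)g = 223.4 N, not exceeded).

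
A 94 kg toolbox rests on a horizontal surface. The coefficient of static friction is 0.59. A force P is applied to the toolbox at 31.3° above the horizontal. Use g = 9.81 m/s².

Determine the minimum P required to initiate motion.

N = m g − P sin α (the pull lifts the toolbox).
At impending slip, P cos α = μ_s N = μ_s (m g − P sin α).
Solving: P (cos α + μ_s sin α) = μ_s m g → P = 0.59×922/(cos 31.3° + 0.59 sin 31.3°) = 544/1.161 = 469 N.

P ≈ 469 N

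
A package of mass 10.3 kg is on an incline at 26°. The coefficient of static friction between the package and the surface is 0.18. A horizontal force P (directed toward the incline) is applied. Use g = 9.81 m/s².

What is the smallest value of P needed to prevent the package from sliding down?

The package tends to slide down (tan θ > μ_s), so at the point of impending slip friction acts up-slope at its limit: f = μ_s N.
Perpendicular to the incline: N = m g cos θ + P sin θ.
Along the incline: P cos θ + μ_s N = m g sin θ, i.e. P cos θ + μ_s (m g cos θ + P sin θ) = m g sin θ.
Solving, P (cos θ + μ_s sin θ) = m g (sin θ − μ_s cos θ), so P = 101×0.2766/0.9777 = 28.6 N.

P_min ≈ 28.6 N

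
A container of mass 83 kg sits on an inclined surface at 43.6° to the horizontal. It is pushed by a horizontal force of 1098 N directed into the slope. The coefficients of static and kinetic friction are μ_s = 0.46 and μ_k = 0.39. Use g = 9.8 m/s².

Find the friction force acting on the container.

The horizontal push has a component P sin θ into the surface, so N = m g cos θ + P sin θ = 589 + 757.2 = 1346 N.
Along the incline, the net driving force (taking up-slope positive) is P cos θ − m g sin θ = 795.1 − 560.9 = 234.2 N, so equilibrium requires friction f = -234.2 N (down-slope).
The limit of static friction is μ_s N = 619.3 N.
|f_req| = 234.2 ≤ 619.3 N → the container is in equilibrium; friction equals the required value.

f ≈ 234 N (down the incline)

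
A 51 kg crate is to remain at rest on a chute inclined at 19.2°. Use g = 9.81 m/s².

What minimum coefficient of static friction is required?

At the slip threshold m g sin θ = μ_s m g cos θ, so μ_s,min = tan θ.
μ_s,min = tan 19.2° = 0.348.

μ_s,min ≈ 0.348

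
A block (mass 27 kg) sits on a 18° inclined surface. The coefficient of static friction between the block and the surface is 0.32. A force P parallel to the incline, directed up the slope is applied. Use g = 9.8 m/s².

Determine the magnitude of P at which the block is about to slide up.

At impending motion up the slope, friction acts down-slope at its limit: f = μ_s N.
P is parallel to the surface, so N = m g cos θ = 252 N.
Along the incline: P = m g sin θ + μ_s N = 81.8 + 0.32×252 = 162 N.

P ≈ 162 N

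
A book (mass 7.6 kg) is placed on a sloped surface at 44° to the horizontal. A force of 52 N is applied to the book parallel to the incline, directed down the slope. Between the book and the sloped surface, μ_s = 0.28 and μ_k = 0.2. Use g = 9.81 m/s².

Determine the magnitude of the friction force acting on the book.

The normal reaction is N = m g cos θ = 53.63 N.
The friction needed for equilibrium is m g sin θ + P = 51.79 + 52 = 103.8 N, measured positive up-slope.
Maximum static friction available: μ_s N = 0.28 × 53.63 = 15.02 N.
Since |103.8| > 15.02 N, static friction cannot hold it; the book slides down the incline and kinetic friction applies: f = μ_k N = 0.2 × 53.63 = 10.7 N.

f ≈ 10.7 N (up the incline)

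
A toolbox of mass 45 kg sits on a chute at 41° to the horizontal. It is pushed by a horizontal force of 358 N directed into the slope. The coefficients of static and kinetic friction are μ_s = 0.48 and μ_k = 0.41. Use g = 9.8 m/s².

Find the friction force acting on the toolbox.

The horizontal push has a component P sin θ into the surface, so N = m g cos θ + P sin θ = 332.8 + 234.9 = 567.7 N.
Parallel to the incline: P cos θ − m g sin θ = 270.2 − 289.3 = -19.14 N; the friction needed to balance this is 19.14 N acting up the slope.
The limit of static friction is μ_s N = 272.5 N.
|f_req| = 19.14 ≤ 272.5 N → the toolbox is in equilibrium; friction equals the required value.

f ≈ 19.1 N (up the incline)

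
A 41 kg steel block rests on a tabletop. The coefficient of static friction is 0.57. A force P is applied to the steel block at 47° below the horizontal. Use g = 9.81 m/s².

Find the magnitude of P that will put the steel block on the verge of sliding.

P ≈ 865 N

N = m g + P sin α (the push presses the steel block into the tabletop).
At impending slip, P cos α = μ_s N = μ_s (m g + P sin α).
Solving: P (cos α − μ_s sin α) = μ_s m g → P = 0.57×402/(cos 47° − 0.57 sin 47°) = 229/0.2651 = 865 N.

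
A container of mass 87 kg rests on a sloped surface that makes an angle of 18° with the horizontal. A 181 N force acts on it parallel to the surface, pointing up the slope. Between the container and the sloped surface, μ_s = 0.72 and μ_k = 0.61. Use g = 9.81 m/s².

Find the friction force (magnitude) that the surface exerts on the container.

Perpendicular to the surface, N = m g cos θ = 87·9.81·cos 18° = 811.7 N.
Parallel to the incline, ΣF = 0 gives f = m g sin θ − P = 263.7 − 181 = 82.74 N (up-slope positive).
The static-friction ceiling is μ_s N = 0.72 × 811.7 = 584.4 N.
Since |82.74| ≤ 584.4 N, static friction is sufficient; f equals the required value, not μ_s N.

f ≈ 82.7 N (up the incline)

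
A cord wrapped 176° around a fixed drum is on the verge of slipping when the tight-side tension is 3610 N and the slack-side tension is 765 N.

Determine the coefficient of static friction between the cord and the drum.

T₂/T₁ = e^{μβ} → μ = ln(T₂/T₁)/β.
β = 176° = 3.072 rad.
μ = ln(3610/765)/3.072 = ln(4.719)/3.072 = 0.505.

μ ≈ 0.505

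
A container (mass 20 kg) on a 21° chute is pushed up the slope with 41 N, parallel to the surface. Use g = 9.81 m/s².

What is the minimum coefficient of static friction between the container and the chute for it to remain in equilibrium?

μ_s,min ≈ 0.16

N = m g cos θ = 183.2 N.
Friction must make up the shortfall along the incline: f = m g sin θ − P = 70.31 − 41 = 29.31 N.
At the threshold f = μ_s N, so μ_s,min = 29.31/183.2 = 0.16.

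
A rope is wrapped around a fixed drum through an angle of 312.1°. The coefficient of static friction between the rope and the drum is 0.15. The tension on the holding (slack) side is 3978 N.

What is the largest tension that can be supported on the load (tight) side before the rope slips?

T_max ≈ 9010 N

At impending slip the capstan equation gives T₂/T₁ = e^{μβ} with β in radians.
β = 312.1° × π/180 = 5.447 rad.
e^{μβ} = e^{0.15×5.447} = 2.264.
T₂ = T₁ · e^{μβ} = 3978 × 2.264 = 9010 N.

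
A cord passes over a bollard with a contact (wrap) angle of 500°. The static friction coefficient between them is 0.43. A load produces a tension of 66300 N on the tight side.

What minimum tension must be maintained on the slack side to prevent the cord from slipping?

T_min ≈ 1560 N

Capstan equation at impending slip: T_tight/T_slack = e^{μβ}.
β = 500° = 8.727 rad; e^{μβ} = e^{0.43×8.727} = 42.63.
T_slack = T_tight / e^{μβ} = 66300 / 42.63 = 1560 N.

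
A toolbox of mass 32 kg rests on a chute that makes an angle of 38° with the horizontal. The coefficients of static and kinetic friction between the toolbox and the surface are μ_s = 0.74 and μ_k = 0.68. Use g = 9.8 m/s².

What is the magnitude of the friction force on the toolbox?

f ≈ 168 N (up the incline)

The normal reaction is N = m g cos θ = 247.1 N.
Along the slope the weight component is m g sin θ = 193.1 N; friction must supply exactly this, acting up-slope.
Static friction can supply at most μ_s N = 182.9 N.
Since |193.1| > 182.9 N, static friction cannot hold it; the toolbox slides down the incline and kinetic friction applies: f = μ_k N = 0.68 × 247.1 = 168 N.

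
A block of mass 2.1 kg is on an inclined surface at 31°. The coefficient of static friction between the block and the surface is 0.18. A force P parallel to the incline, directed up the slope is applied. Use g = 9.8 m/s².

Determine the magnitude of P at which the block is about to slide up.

At impending motion up the slope, friction acts down-slope at its limit: f = μ_s N.
P is parallel to the surface, so N = m g cos θ = 17.6 N.
Along the incline: P = m g sin θ + μ_s N = 10.6 + 0.18×17.6 = 13.8 N.

P ≈ 13.8 N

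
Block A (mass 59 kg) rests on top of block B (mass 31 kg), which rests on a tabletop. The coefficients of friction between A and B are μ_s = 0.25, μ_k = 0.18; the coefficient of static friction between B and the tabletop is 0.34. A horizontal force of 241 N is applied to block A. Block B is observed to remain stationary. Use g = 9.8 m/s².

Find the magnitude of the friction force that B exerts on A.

f ≈ 104 N

Normal force at the A–B interface: N₁ = m_A g = 578.2 N.
So the A–B interface can sustain at most μ_s N₁ = 144.6 N of static friction.
Since P = 241 N > 144.6 N, A slides on B; the A–B friction is kinetic: f₁ = μ_k N₁ = 0.18×578.2 = 104 N.
B experiences an equal 104 N forward from A (third law). B is in equilibrium, so the floor supplies f₂ = 104 N of static friction (limit μ_s(m_A+m_B)g = 299.9 N, not exceeded).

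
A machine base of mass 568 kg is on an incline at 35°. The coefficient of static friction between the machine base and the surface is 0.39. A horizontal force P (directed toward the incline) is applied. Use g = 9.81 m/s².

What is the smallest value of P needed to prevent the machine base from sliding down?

P_min ≈ 1360 N

The machine base tends to slide down (tan θ > μ_s), so at the point of impending slip friction acts up-slope at its limit: f = μ_s N.
Perpendicular to the incline: N = m g cos θ + P sin θ.
Along the incline: P cos θ + μ_s N = m g sin θ, i.e. P cos θ + μ_s (m g cos θ + P sin θ) = m g sin θ.
Solving, P (cos θ + μ_s sin θ) = m g (sin θ − μ_s cos θ), so P = 5570×0.2541/1.043 = 1360 N.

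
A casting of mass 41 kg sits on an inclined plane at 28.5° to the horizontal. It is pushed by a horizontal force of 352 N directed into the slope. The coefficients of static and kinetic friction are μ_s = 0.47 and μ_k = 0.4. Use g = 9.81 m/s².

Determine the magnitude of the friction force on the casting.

Resolve perpendicular to the incline: N = m g cos θ + P sin θ = 41×9.81×cos 28.5° + 352×sin 28.5° = 521.4 N.
Parallel to the incline: P cos θ − m g sin θ = 309.3 − 191.9 = 117.4 N; the friction needed to balance this is 117.4 N acting down the slope.
The limit of static friction is μ_s N = 245.1 N.
Since 117.4 N is within the 245.1 N limit, the casting stays put and friction is exactly 117 N.

f ≈ 117 N (down the incline)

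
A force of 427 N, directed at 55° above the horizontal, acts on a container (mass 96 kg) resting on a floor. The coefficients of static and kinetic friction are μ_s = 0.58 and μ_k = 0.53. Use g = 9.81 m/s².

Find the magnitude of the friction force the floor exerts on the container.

f ≈ 245 N

N = m g − P sin α = 941.8 − 427×sin 55° = 592 N.
Horizontally, friction must balance P cos α = 244.9 N.
The static-friction limit is μ_s N = 343.3 N.
Since 244.9 N does not exceed the limit, the container stays at rest and f = 245 N.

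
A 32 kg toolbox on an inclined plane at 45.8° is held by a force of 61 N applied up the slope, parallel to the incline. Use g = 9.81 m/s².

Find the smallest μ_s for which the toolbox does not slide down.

N = m g cos θ = 218.9 N.
Friction must make up the shortfall along the incline: f = m g sin θ − P = 225.1 − 61 = 164.1 N.
At the threshold f = μ_s N, so μ_s,min = 164.1/218.9 = 0.75.

μ_s,min ≈ 0.75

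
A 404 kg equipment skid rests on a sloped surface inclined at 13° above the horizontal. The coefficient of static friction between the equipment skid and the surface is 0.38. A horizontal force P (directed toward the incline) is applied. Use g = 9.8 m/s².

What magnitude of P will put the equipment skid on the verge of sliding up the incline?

At impending motion up the slope, friction acts down-slope at its limit: f = μ_s N.
Perpendicular to the incline: N = m g cos θ + P sin θ.
Along the incline: P cos θ = m g sin θ + μ_s N = m g sin θ + μ_s (m g cos θ + P sin θ).
Solving, P (cos θ − μ_s sin θ) = m g (sin θ + μ_s cos θ), so P = 404×9.8×(sin 13° + 0.38 cos 13°)/(cos 13° − 0.38 sin 13°) = 3960×0.5952/0.8889 = 2650 N.

P ≈ 2650 N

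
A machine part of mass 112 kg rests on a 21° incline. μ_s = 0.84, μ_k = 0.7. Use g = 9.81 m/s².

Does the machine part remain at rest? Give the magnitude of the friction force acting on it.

f ≈ 394 N

N = m g cos θ = 1030 N.
Down-slope weight component: m g sin θ = 394 N.
μ_s N = 862 N.
394 ≤ 862 N, so it stays put; friction = 394 N.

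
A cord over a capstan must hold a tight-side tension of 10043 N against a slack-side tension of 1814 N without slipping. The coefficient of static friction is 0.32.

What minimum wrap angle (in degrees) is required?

T₂/T₁ = e^{μβ} → β = ln(T₂/T₁)/μ.
β = ln(10043/1814)/0.32 = 1.711/0.32 = 5.348 rad.
In degrees: β = 5.348 × 180/π = 306°.

β_min ≈ 306°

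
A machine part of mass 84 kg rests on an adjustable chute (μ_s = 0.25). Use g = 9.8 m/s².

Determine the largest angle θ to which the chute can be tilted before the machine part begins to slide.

θ_max ≈ 14°

At the slip threshold, m g sin θ = μ_s · m g cos θ, so tan θ = μ_s.
θ_max = arctan(0.25) = 14°.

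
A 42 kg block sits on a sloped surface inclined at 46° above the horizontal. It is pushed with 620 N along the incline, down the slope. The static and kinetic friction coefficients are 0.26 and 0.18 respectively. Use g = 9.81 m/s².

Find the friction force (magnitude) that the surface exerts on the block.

Perpendicular to the surface, N = m g cos θ = 42·9.81·cos 46° = 286.2 N.
Parallel to the incline, ΣF = 0 gives f = m g sin θ + P = 296.4 + 620 = 916.4 N (up-slope positive).
Static friction can supply at most μ_s N = 74.42 N.
|916.4| exceeds 74.42 N, so the block slips down-slope; friction is kinetic, f = μ_k N = 0.18×286.2 = 51.5 N.

f ≈ 51.5 N (up the incline)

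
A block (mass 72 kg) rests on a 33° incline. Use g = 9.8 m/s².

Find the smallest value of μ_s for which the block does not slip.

At the slip threshold m g sin θ = μ_s m g cos θ, so μ_s,min = tan θ.
μ_s,min = tan 33° = 0.649.

μ_s,min ≈ 0.649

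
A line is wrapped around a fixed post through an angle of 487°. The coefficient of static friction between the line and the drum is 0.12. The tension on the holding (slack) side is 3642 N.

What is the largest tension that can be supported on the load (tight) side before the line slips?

At impending slip the capstan equation gives T₂/T₁ = e^{μβ} with β in radians.
β = 487° × π/180 = 8.5 rad.
e^{μβ} = e^{0.12×8.5} = 2.773.
T₂ = T₁ · e^{μβ} = 3642 × 2.773 = 10100 N.

T_max ≈ 10100 N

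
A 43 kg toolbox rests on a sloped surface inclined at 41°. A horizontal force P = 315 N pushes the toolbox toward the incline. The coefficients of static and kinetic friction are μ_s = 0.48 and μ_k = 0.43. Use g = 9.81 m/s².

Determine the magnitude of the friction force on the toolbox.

f ≈ 39 N (up the incline)

The horizontal push has a component P sin θ into the surface, so N = m g cos θ + P sin θ = 318.4 + 206.7 = 525 N.
Parallel to the incline: P cos θ − m g sin θ = 237.7 − 276.7 = -39.01 N; the friction needed to balance this is 39.01 N acting up the slope.
The limit of static friction is μ_s N = 252 N.
Since 39.01 N is within the 252 N limit, the toolbox stays put and friction is exactly 39 N.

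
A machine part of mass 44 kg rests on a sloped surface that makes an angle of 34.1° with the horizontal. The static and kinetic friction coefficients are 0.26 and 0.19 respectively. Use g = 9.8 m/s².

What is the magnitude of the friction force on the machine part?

The normal reaction is N = m g cos θ = 357.1 N.
For equilibrium along the incline, friction must balance the weight component: f = m g sin θ = 241.7 N up the slope.
The static-friction ceiling is μ_s N = 0.26 × 357.1 = 92.84 N.
|241.7| exceeds 92.84 N, so the machine part slips down-slope; friction is kinetic, f = μ_k N = 0.19×357.1 = 67.8 N.

f ≈ 67.8 N (up the incline)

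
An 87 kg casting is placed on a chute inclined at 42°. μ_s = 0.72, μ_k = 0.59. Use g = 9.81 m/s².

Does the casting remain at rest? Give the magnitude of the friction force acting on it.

N = m g cos θ = 634 N.
Down-slope weight component: m g sin θ = 571 N.
μ_s N = 457 N.
571 > 457 N, so it slides; kinetic friction f = μ_k N = 0.59×634 = 374 N.

f ≈ 374 N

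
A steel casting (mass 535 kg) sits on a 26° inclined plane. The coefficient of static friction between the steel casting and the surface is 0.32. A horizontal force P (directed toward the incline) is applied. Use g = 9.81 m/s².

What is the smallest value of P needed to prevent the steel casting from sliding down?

P_min ≈ 761 N

The steel casting tends to slide down (tan θ > μ_s), so at the point of impending slip friction acts up-slope at its limit: f = μ_s N.
Perpendicular to the incline: N = m g cos θ + P sin θ.
Along the incline: P cos θ + μ_s N = m g sin θ, i.e. P cos θ + μ_s (m g cos θ + P sin θ) = m g sin θ.
Solving, P (cos θ + μ_s sin θ) = m g (sin θ − μ_s cos θ), so P = 5250×0.1508/1.039 = 761 N.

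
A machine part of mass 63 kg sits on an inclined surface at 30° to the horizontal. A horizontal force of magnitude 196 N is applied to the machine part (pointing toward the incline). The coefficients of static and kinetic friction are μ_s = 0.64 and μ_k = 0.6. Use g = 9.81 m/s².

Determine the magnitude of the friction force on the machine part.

f ≈ 139 N (up the incline)

The horizontal push has a component P sin θ into the surface, so N = m g cos θ + P sin θ = 535.2 + 98 = 633.2 N.
Along the incline, the net driving force (taking up-slope positive) is P cos θ − m g sin θ = 169.7 − 309 = -139.3 N, so equilibrium requires friction f = 139.3 N (up-slope).
The limit of static friction is μ_s N = 405.3 N.
|f_req| = 139.3 ≤ 405.3 N → the machine part is in equilibrium; friction equals the required value.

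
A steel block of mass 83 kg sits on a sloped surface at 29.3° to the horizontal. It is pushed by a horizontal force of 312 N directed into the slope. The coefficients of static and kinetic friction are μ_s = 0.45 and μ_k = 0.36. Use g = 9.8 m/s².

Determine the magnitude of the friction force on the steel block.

The horizontal push has a component P sin θ into the surface, so N = m g cos θ + P sin θ = 709.3 + 152.7 = 862 N.
Along the incline, the net driving force (taking up-slope positive) is P cos θ − m g sin θ = 272.1 − 398.1 = -126 N, so equilibrium requires friction f = 126 N (up-slope).
The limit of static friction is μ_s N = 387.9 N.
|f_req| = 126 ≤ 387.9 N → the steel block is in equilibrium; friction equals the required value.

f ≈ 126 N (up the incline)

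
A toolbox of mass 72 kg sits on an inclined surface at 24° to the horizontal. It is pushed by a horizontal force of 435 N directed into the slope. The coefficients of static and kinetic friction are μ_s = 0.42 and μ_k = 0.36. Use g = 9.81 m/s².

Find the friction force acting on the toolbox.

The horizontal push has a component P sin θ into the surface, so N = m g cos θ + P sin θ = 645.3 + 176.9 = 822.2 N.
Parallel to the incline: P cos θ − m g sin θ = 397.4 − 287.3 = 110.1 N; the friction needed to balance this is 110.1 N acting down the slope.
The limit of static friction is μ_s N = 345.3 N.
|f_req| = 110.1 ≤ 345.3 N → the toolbox is in equilibrium; friction equals the required value.

f ≈ 110 N (down the incline)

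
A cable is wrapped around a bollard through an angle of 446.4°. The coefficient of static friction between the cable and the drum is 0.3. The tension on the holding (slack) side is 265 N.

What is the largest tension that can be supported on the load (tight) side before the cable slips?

T_max ≈ 2740 N

At impending slip the capstan equation gives T₂/T₁ = e^{μβ} with β in radians.
β = 446.4° × π/180 = 7.791 rad.
e^{μβ} = e^{0.3×7.791} = 10.35.
T₂ = T₁ · e^{μβ} = 265 × 10.35 = 2740 N.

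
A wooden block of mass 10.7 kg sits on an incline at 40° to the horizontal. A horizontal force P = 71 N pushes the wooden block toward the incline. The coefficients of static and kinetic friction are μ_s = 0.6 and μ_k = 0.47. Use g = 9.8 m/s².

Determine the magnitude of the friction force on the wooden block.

Resolve perpendicular to the incline: N = m g cos θ + P sin θ = 10.7×9.8×cos 40° + 71×sin 40° = 126 N.
Parallel to the incline: P cos θ − m g sin θ = 54.39 − 67.4 = -13.01 N; the friction needed to balance this is 13.01 N acting up the slope.
Maximum static friction: μ_s N = 0.6 × 126 = 75.58 N.
Since 13.01 N is within the 75.58 N limit, the wooden block stays put and friction is exactly 13 N.

f ≈ 13 N (up the incline)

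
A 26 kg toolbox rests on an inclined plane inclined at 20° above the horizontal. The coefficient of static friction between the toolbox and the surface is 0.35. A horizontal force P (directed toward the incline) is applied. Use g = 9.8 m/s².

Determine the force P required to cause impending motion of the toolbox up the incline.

At impending motion up the slope, friction acts down-slope at its limit: f = μ_s N.
Perpendicular to the incline: N = m g cos θ + P sin θ.
Along the incline: P cos θ = m g sin θ + μ_s N = m g sin θ + μ_s (m g cos θ + P sin θ).
Solving, P (cos θ − μ_s sin θ) = m g (sin θ + μ_s cos θ), so P = 26×9.8×(sin 20° + 0.35 cos 20°)/(cos 20° − 0.35 sin 20°) = 255×0.6709/0.82 = 208 N.

P ≈ 208 N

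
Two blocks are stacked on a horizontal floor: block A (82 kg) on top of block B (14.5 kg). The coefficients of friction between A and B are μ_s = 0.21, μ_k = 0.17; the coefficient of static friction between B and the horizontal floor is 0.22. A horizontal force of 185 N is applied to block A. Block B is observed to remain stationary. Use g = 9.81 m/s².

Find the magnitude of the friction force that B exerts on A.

Between the blocks, N₁ = m_A g = 804.4 N.
Maximum static friction on A from B: μ_s N₁ = 0.21×804.4 = 168.9 N.
Since P = 185 N > 168.9 N, A slides on B; the A–B friction is kinetic: f₁ = μ_k N₁ = 0.17×804.4 = 137 N.
B experiences an equal 137 N forward from A (third law). B is in equilibrium, so the floor supplies f₂ = 137 N of static friction (limit μ_s(m_A+m_B)g = 208.3 N, not exceeded).

f ≈ 137 N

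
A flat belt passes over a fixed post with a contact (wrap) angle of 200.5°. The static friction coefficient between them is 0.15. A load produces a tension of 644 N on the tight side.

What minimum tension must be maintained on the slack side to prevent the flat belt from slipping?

T_min ≈ 381 N

Capstan equation at impending slip: T_tight/T_slack = e^{μβ}.
β = 200.5° = 3.499 rad; e^{μβ} = e^{0.15×3.499} = 1.69.
T_slack = T_tight / e^{μβ} = 644 / 1.69 = 381 N.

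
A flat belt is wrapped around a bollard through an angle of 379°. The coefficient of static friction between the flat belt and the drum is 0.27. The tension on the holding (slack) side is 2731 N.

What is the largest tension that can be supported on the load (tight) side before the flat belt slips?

T_max ≈ 16300 N

At impending slip the capstan equation gives T₂/T₁ = e^{μβ} with β in radians.
β = 379° × π/180 = 6.615 rad.
e^{μβ} = e^{0.27×6.615} = 5.966.
T₂ = T₁ · e^{μβ} = 2731 × 5.966 = 16300 N.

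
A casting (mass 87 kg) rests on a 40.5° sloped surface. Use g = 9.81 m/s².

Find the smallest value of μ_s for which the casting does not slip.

μ_s,min ≈ 0.854

At the slip threshold m g sin θ = μ_s m g cos θ, so μ_s,min = tan θ.
μ_s,min = tan 40.5° = 0.854.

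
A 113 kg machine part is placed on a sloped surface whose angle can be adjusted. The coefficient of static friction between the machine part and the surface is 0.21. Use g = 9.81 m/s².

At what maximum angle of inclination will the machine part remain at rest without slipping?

At the slip threshold, m g sin θ = μ_s · m g cos θ, so tan θ = μ_s.
θ_max = arctan(0.21) = 11.9°.

θ_max ≈ 11.9°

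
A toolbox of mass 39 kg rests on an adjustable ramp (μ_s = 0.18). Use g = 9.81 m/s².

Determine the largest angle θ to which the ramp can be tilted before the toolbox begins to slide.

θ_max ≈ 10.2°

At the slip threshold, m g sin θ = μ_s · m g cos θ, so tan θ = μ_s.
θ_max = arctan(0.18) = 10.2°.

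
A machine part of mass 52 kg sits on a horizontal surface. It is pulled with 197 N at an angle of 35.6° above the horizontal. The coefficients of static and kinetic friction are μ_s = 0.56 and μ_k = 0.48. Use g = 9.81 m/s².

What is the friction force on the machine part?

f ≈ 160 N

Vertical equilibrium gives N = m g − P sin α = 395.4 N.
Horizontally, friction must balance P cos α = 160.2 N.
μ_s N = 0.56 × 395.4 = 221.4 N.
160.2 ≤ 221.4 N → static; friction equals the required 160 N.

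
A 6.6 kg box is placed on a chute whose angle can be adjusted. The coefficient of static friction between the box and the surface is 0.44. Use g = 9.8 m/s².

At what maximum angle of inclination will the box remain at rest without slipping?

θ_max ≈ 23.7°

At the slip threshold, m g sin θ = μ_s · m g cos θ, so tan θ = μ_s.
θ_max = arctan(0.44) = 23.7°.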